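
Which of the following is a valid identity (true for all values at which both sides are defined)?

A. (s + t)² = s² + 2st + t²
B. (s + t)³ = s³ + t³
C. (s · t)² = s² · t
A: holds — e.g. at (2, 7), both sides equal 81.
B: fails at (5, 5) — LHS = 1000, RHS = 250.
C: fails at (2, 7) — LHS = 196, RHS = 28.

Answer: A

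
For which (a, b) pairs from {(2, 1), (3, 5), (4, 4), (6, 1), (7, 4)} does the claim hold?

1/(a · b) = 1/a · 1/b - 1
None

Testing each pair:
(2, 1): LHS = 1/2, RHS = -1/2 → fails
(3, 5): LHS = 1/15, RHS = -14/15 → fails
(4, 4): LHS = 1/16, RHS = -15/16 → fails
(6, 1): LHS = 1/6, RHS = -5/6 → fails
(7, 4): LHS = 1/28, RHS = -27/28 → fails

No pair satisfies the claim.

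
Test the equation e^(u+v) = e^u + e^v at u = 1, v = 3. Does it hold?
Fails

Substituting u = 1, v = 3:

LHS = e^(1+3) = e^4 ≈ 54.6
RHS = e^1 + e^3 = e + e^3 ≈ 22.8

LHS ≠ RHS, so the equation does not hold at this point.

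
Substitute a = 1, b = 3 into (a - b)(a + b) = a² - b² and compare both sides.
LHS = (1 - 3)(1 + 3) = -8
RHS = 1² - 3² = -8

LHS = RHS: the two sides agree.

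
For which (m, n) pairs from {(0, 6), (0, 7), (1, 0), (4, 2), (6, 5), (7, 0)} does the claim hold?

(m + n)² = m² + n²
Testing each pair:
(0, 6): LHS = 36, RHS = 36 → holds
(0, 7): LHS = 49, RHS = 49 → holds
(1, 0): LHS = 1, RHS = 1 → holds
(4, 2): LHS = 36, RHS = 20 → fails
(6, 5): LHS = 121, RHS = 61 → fails
(7, 0): LHS = 49, RHS = 49 → holds

4 of 6 pairs satisfy the claim.

Answer: (0, 6), (0, 7), (1, 0), (7, 0)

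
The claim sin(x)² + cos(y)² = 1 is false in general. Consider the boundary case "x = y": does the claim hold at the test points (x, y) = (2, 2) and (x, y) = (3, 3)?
At (2, 2): LHS = cos(2)² + sin(2)² = 1, RHS = 1 → equal
At (3, 3): LHS = sin(3)² + cos(3)² = 1, RHS = 1 → equal

So the claim does hold at both of these boundary points, even though it is not an identity.

Answer: Yes, holds at both test points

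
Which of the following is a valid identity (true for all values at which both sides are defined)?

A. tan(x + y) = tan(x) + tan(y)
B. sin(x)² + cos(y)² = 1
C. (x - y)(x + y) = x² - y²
A: fails at (1, 5) — LHS = tan(6) ≈ -0.291, RHS = tan(5) + tan(1) ≈ -1.823.
B: fails at (3, 4) — LHS = sin(3)² + cos(4)² ≈ 0.4472, RHS = 1.
C: holds — e.g. at (4, 6), both sides equal -20.

Answer: C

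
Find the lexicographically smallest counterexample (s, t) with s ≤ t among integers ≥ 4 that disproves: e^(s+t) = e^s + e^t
Substituting (4, 4) into the claim:
LHS = e^(4+4) = e^8 ≈ 2981
RHS = e^4 + e^4 = 2·e^4 ≈ 109.2

Since LHS ≠ RHS, this pair disproves the claim, and no lexicographically smaller pair (s ≤ t, integers ≥ 4) does.

For instance (8, 8) is also a counterexample (LHS = e^16 ≈ 8886110.5, RHS = 2·e^8 ≈ 5962), but it's lexicographically larger.

Answer: (s, t) = (4, 4)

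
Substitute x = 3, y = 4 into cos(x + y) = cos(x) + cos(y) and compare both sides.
LHS = cos(3 + 4) = cos(7) ≈ 0.7539
RHS = cos(3) + cos(4) ≈ -1.644

LHS ≠ RHS (they differ by about 2.398), so the equation does not hold here.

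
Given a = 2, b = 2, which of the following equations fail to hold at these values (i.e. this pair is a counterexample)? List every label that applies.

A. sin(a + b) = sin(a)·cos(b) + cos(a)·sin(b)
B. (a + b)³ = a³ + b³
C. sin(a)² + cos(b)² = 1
Evaluating each claim at the given values:
A. LHS = sin(4) ≈ -0.7568, RHS = 2·sin(2)·cos(2) ≈ -0.7568 → holds here (LHS = RHS)
B. LHS = 64, RHS = 16 → fails here (LHS ≠ RHS)
C. LHS = cos(2)² + sin(2)² = 1, RHS = 1 → holds here (LHS = RHS)

Answer: B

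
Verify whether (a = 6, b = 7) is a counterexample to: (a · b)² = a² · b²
No

Substituting a = 6, b = 7:
LHS = (6 · 7)² = 1764
RHS = 6² · 7² = 1764

The sides agree, so this pair does not disprove the claim.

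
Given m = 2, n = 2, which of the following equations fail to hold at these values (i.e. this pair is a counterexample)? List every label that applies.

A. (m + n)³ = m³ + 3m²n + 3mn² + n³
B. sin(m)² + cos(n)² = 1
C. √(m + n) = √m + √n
C

Evaluating each claim at the given values:
A. LHS = 64, RHS = 64 → holds here (LHS = RHS)
B. LHS = cos(2)² + sin(2)² = 1, RHS = 1 → holds here (LHS = RHS)
C. LHS = 2, RHS = 2·√(2) ≈ 2.828 → fails here (LHS ≠ RHS)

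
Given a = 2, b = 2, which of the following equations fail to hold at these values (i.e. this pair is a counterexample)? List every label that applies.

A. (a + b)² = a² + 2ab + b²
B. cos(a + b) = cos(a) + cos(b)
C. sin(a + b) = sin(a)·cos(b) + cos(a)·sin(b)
Evaluating each claim at the given values:
A. LHS = 16, RHS = 16 → holds here (LHS = RHS)
B. LHS = cos(4) ≈ -0.6536, RHS = 2·cos(2) ≈ -0.8323 → fails here (LHS ≠ RHS)
C. LHS = sin(4) ≈ -0.7568, RHS = 2·sin(2)·cos(2) ≈ -0.7568 → holds here (LHS = RHS)

Answer: B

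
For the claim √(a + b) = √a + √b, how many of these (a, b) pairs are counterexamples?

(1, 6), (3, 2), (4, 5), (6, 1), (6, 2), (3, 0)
5

Testing each pair:
(1, 6): LHS = √(7) ≈ 2.646, RHS = 1 + √(6) ≈ 3.449 → counterexample
(3, 2): LHS = √(5) ≈ 2.236, RHS = √(2) + √(3) ≈ 3.146 → counterexample
(4, 5): LHS = 3, RHS = 2 + √(5) ≈ 4.236 → counterexample
(6, 1): LHS = √(7) ≈ 2.646, RHS = 1 + √(6) ≈ 3.449 → counterexample
(6, 2): LHS = 2·√(2) ≈ 2.828, RHS = √(2) + √(6) ≈ 3.864 → counterexample
(3, 0): LHS = √(3) ≈ 1.732, RHS = √(3) ≈ 1.732 → satisfies claim

That makes 5 counterexamples.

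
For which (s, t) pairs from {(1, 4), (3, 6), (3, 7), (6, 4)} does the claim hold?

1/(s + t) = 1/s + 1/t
None

Testing each pair:
(1, 4): LHS = 1/5, RHS = 5/4 → fails
(3, 6): LHS = 1/9, RHS = 1/2 → fails
(3, 7): LHS = 1/10, RHS = 10/21 → fails
(6, 4): LHS = 1/10, RHS = 5/12 → fails

No pair satisfies the claim.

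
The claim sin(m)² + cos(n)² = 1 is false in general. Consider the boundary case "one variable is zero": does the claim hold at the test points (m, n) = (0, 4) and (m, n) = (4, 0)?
No, fails at both test points

At (0, 4): LHS = cos(4)² ≈ 0.4272 ≠ RHS = 1
At (4, 0): LHS = sin(4)² + 1 ≈ 1.573 ≠ RHS = 1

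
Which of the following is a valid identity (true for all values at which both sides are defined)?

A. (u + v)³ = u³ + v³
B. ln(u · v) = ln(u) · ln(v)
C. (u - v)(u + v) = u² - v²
A: fails at (1, 3) — LHS = 64, RHS = 28.
B: fails at (3, 7) — LHS = ln(21) ≈ 3.045, RHS = ln(3)·ln(7) ≈ 2.138.
C: holds — e.g. at (3, 4), both sides equal -7.

Answer: C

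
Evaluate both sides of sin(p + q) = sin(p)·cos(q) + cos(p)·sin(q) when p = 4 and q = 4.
LHS = sin(4 + 4) = sin(8) ≈ 0.9894
RHS = sin(4)·cos(4) + cos(4)·sin(4) = 2·sin(4)·cos(4) ≈ 0.9894

LHS = RHS: the two sides agree.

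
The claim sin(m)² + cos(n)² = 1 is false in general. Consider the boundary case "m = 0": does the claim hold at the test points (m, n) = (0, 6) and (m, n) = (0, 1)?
No, fails at both test points

At (0, 6): LHS = cos(6)² ≈ 0.9219 ≠ RHS = 1
At (0, 1): LHS = cos(1)² ≈ 0.2919 ≠ RHS = 1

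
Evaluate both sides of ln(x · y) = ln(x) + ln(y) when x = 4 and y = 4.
LHS = ln(4 · 4) = ln(16) ≈ 2.773
RHS = ln(4) + ln(4) = 2·ln(4) ≈ 2.773

LHS = RHS: the two sides agree.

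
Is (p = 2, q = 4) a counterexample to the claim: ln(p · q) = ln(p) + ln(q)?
Substituting p = 2, q = 4:
LHS = ln(2 · 4) = ln(8) ≈ 2.079
RHS = ln(2) + ln(4) ≈ 2.079

The sides agree, so this pair does not disprove the claim.

Answer: No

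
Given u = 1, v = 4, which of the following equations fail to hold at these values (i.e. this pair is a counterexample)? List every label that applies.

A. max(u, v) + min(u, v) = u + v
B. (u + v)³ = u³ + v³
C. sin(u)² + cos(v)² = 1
Evaluating each claim at the given values:
A. LHS = 5, RHS = 5 → holds here (LHS = RHS)
B. LHS = 125, RHS = 65 → fails here (LHS ≠ RHS)
C. LHS = cos(4)² + sin(1)² ≈ 1.135, RHS = 1 → fails here (LHS ≠ RHS)

Answer: B, C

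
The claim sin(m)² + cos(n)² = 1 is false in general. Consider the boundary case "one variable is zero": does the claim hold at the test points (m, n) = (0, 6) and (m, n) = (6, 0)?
No, fails at both test points

At (0, 6): LHS = cos(6)² ≈ 0.9219 ≠ RHS = 1
At (6, 0): LHS = sin(6)² + 1 ≈ 1.078 ≠ RHS = 1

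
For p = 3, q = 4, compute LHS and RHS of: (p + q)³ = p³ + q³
LHS = (3 + 4)³ = 343
RHS = 3³ + 4³ = 91

LHS ≠ RHS, so the equation does not hold here.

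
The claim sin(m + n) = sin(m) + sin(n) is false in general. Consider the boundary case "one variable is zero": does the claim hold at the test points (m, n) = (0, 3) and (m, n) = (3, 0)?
Yes, holds at both test points

At (0, 3): LHS = sin(3) ≈ 0.1411, RHS = sin(3) ≈ 0.1411 → equal
At (3, 0): LHS = sin(3) ≈ 0.1411, RHS = sin(3) ≈ 0.1411 → equal

So the claim does hold at both of these boundary points, even though it is not an identity.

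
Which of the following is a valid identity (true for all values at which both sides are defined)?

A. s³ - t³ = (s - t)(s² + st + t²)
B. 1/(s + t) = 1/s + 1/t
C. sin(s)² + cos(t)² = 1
A

A: holds — e.g. at (2, 5), both sides equal -117.
B: fails at (2, 5) — LHS = 1/7, RHS = 7/10.
C: fails at (4, 6) — LHS = sin(4)² + cos(6)² ≈ 1.495, RHS = 1.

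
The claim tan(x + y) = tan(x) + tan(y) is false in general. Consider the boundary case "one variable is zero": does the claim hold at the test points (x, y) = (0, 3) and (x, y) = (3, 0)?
At (0, 3): LHS = tan(3) ≈ -0.1425, RHS = tan(3) ≈ -0.1425 → equal
At (3, 0): LHS = tan(3) ≈ -0.1425, RHS = tan(3) ≈ -0.1425 → equal

So the claim does hold at both of these boundary points, even though it is not an identity.

Answer: Yes, holds at both test points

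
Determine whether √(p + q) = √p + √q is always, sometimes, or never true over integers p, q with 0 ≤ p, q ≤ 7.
It holds at (p, q) = (0, 3) (both sides equal √(3) ≈ 1.732), but fails at (p, q) = (5, 2) (LHS = √(7) ≈ 2.646, RHS = √(2) + √(5) ≈ 3.65).

Answer: Sometimes true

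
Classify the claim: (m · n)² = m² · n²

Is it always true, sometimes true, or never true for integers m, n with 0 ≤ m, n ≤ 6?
The identity holds for every pair in the range. For instance at (m, n) = (4, 3): both sides equal 144.

Answer: Always true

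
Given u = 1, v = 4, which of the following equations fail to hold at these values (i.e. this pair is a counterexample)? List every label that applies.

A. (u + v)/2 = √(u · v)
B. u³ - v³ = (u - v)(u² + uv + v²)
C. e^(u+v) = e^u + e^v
A, C

Evaluating each claim at the given values:
A. LHS = 5/2, RHS = 2 → fails here (LHS ≠ RHS)
B. LHS = -63, RHS = -63 → holds here (LHS = RHS)
C. LHS = e^5 ≈ 148.4, RHS = e + e^4 ≈ 57.32 → fails here (LHS ≠ RHS)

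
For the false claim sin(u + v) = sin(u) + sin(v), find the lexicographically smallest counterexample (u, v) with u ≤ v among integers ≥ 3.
(u, v) = (3, 3)

Substituting (3, 3) into the claim:
LHS = sin(3 + 3) = sin(6) ≈ -0.2794
RHS = sin(3) + sin(3) = 2·sin(3) ≈ 0.2822

Since LHS ≠ RHS, this pair disproves the claim, and no lexicographically smaller pair (u ≤ v, integers ≥ 3) does.

For instance (3, 4) is also a counterexample (LHS = sin(7) ≈ 0.657, RHS = sin(4) + sin(3) ≈ -0.6157), but it's lexicographically larger.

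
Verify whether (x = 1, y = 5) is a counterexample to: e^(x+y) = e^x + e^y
Yes

Substituting x = 1, y = 5:
LHS = e^(1+5) = e^6 ≈ 403.4
RHS = e^1 + e^5 = e + e^5 ≈ 151.1

Since LHS ≠ RHS, this pair disproves the claim.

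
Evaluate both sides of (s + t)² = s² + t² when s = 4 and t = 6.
LHS = (4 + 6)² = 100
RHS = 4² + 6² = 52

LHS ≠ RHS, so the equation does not hold here.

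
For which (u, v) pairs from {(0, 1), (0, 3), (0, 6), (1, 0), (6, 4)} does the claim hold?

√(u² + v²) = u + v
Testing each pair:
(0, 1): LHS = 1, RHS = 1 → holds
(0, 3): LHS = 3, RHS = 3 → holds
(0, 6): LHS = 6, RHS = 6 → holds
(1, 0): LHS = 1, RHS = 1 → holds
(6, 4): LHS = 2·√(13) ≈ 7.211, RHS = 10 → fails

4 of 5 pairs satisfy the claim.

Answer: (0, 1), (0, 3), (0, 6), (1, 0)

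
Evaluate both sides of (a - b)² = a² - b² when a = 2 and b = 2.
LHS = (2 - 2)² = 0
RHS = 2² - 2² = 0

LHS = RHS: the two sides agree.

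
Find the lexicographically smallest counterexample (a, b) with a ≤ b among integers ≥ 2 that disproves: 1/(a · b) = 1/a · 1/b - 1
(a, b) = (2, 2)

Substituting (2, 2) into the claim:
LHS = 1/(2 · 2) = 1/4
RHS = 1/2 · 1/2 - 1 = -3/4

Since LHS ≠ RHS, this pair disproves the claim, and no lexicographically smaller pair (a ≤ b, integers ≥ 2) does.

For instance (3, 6) is also a counterexample (LHS = 1/18, RHS = -17/18), but it's lexicographically larger.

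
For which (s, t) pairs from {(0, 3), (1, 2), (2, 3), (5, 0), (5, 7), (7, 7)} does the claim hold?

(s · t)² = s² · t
(0, 3), (5, 0)

Testing each pair:
(0, 3): LHS = 0, RHS = 0 → holds
(1, 2): LHS = 4, RHS = 2 → fails
(2, 3): LHS = 36, RHS = 12 → fails
(5, 0): LHS = 0, RHS = 0 → holds
(5, 7): LHS = 1225, RHS = 175 → fails
(7, 7): LHS = 2401, RHS = 343 → fails

2 of 6 pairs satisfy the claim.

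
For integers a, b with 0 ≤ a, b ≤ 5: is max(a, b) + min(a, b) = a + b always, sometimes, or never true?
The identity holds for every pair in the range. For instance at (a, b) = (2, 3): both sides equal 5.

Answer: Always true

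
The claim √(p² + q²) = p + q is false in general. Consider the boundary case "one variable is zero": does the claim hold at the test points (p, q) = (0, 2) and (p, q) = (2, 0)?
Yes, holds at both test points

At (0, 2): LHS = 2, RHS = 2 → equal
At (2, 0): LHS = 2, RHS = 2 → equal

So the claim does hold at both of these boundary points, even though it is not an identity.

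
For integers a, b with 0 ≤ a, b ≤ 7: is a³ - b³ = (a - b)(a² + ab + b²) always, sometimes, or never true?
Always true

The identity holds for every pair in the range. For instance at (a, b) = (0, 1): both sides equal -1.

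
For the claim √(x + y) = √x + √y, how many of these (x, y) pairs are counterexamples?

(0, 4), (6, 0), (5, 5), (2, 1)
Testing each pair:
(0, 4): LHS = 2, RHS = 2 → satisfies claim
(6, 0): LHS = √(6) ≈ 2.449, RHS = √(6) ≈ 2.449 → satisfies claim
(5, 5): LHS = √(10) ≈ 3.162, RHS = 2·√(5) ≈ 4.472 → counterexample
(2, 1): LHS = √(3) ≈ 1.732, RHS = 1 + √(2) ≈ 2.414 → counterexample

That makes 2 counterexamples.

Answer: 2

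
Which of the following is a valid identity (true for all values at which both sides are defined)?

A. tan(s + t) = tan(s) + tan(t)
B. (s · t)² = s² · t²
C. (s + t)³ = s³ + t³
B

A: fails at (2, 3) — LHS = tan(5) ≈ -3.381, RHS = tan(2) + tan(3) ≈ -2.328.
B: holds — e.g. at (4, 5), both sides equal 400.
C: fails at (5, 5) — LHS = 1000, RHS = 250.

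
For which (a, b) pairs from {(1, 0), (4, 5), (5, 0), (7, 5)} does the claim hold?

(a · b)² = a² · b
(1, 0), (5, 0)

Testing each pair:
(1, 0): LHS = 0, RHS = 0 → holds
(4, 5): LHS = 400, RHS = 80 → fails
(5, 0): LHS = 0, RHS = 0 → holds
(7, 5): LHS = 1225, RHS = 245 → fails

2 of 4 pairs satisfy the claim.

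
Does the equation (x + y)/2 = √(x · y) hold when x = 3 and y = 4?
Fails

Substituting x = 3, y = 4:

LHS = (3 + 4)/2 = 7/2
RHS = √(3 · 4) = 2·√(3) ≈ 3.464

LHS ≠ RHS, so the equation does not hold at this point.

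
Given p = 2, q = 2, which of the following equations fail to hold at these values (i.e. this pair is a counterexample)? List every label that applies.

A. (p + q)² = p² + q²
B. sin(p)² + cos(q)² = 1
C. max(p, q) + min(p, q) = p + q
A

Evaluating each claim at the given values:
A. LHS = 16, RHS = 8 → fails here (LHS ≠ RHS)
B. LHS = cos(2)² + sin(2)² = 1, RHS = 1 → holds here (LHS = RHS)
C. LHS = 4, RHS = 4 → holds here (LHS = RHS)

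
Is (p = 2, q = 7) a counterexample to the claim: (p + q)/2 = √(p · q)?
Substituting p = 2, q = 7:
LHS = (2 + 7)/2 = 9/2
RHS = √(2 · 7) = √(14) ≈ 3.742

Since LHS ≠ RHS, this pair disproves the claim.

Answer: Yes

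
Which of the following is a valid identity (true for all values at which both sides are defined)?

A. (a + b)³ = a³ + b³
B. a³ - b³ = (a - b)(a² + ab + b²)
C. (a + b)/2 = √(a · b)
A: fails at (1, 5) — LHS = 216, RHS = 126.
B: holds — e.g. at (2, 7), both sides equal -335.
C: fails at (2, 7) — LHS = 9/2, RHS = √(14) ≈ 3.742.

Answer: B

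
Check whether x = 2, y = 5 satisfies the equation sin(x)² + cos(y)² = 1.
Fails

Substituting x = 2, y = 5:

LHS = sin(2)² + cos(5)² ≈ 0.9073
RHS = 1

LHS ≠ RHS, so the equation does not hold at this point.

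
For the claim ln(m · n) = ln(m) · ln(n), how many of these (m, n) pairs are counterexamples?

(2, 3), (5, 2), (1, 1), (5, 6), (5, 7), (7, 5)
Testing each pair:
(2, 3): LHS = ln(6) ≈ 1.792, RHS = ln(2)·ln(3) ≈ 0.7615 → counterexample
(5, 2): LHS = ln(10) ≈ 2.303, RHS = ln(2)·ln(5) ≈ 1.116 → counterexample
(1, 1): LHS = 0, RHS = 0 → satisfies claim
(5, 6): LHS = ln(30) ≈ 3.401, RHS = ln(5)·ln(6) ≈ 2.884 → counterexample
(5, 7): LHS = ln(35) ≈ 3.555, RHS = ln(5)·ln(7) ≈ 3.132 → counterexample
(7, 5): LHS = ln(35) ≈ 3.555, RHS = ln(5)·ln(7) ≈ 3.132 → counterexample

That makes 5 counterexamples.

Answer: 5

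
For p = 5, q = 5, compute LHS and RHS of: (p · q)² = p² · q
LHS = (5 · 5)² = 625
RHS = 5² · 5 = 125

LHS ≠ RHS, so the equation does not hold here.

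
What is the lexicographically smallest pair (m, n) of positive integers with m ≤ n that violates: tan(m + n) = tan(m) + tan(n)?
Substituting (1, 1) into the claim:
LHS = tan(1 + 1) = tan(2) ≈ -2.185
RHS = tan(1) + tan(1) = 2·tan(1) ≈ 3.115

Since LHS ≠ RHS, this pair disproves the claim, and no lexicographically smaller pair (m ≤ n, positive integers) does.

For instance (1, 3) is also a counterexample (LHS = tan(4) ≈ 1.158, RHS = tan(3) + tan(1) ≈ 1.415), but it's lexicographically larger.

Answer: (m, n) = (1, 1)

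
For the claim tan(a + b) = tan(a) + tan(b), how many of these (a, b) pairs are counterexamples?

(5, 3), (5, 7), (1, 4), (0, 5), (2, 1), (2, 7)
Testing each pair:
(5, 3): LHS = tan(8) ≈ -6.8, RHS = tan(5) + tan(3) ≈ -3.523 → counterexample
(5, 7): LHS = tan(12) ≈ -0.6359, RHS = tan(5) + tan(7) ≈ -2.509 → counterexample
(1, 4): LHS = tan(5) ≈ -3.381, RHS = tan(4) + tan(1) ≈ 2.715 → counterexample
(0, 5): LHS = tan(5) ≈ -3.381, RHS = tan(5) ≈ -3.381 → satisfies claim
(2, 1): LHS = tan(3) ≈ -0.1425, RHS = tan(2) + tan(1) ≈ -0.6276 → counterexample
(2, 7): LHS = tan(9) ≈ -0.4523, RHS = tan(2) + tan(7) ≈ -1.314 → counterexample

That makes 5 counterexamples.

Answer: 5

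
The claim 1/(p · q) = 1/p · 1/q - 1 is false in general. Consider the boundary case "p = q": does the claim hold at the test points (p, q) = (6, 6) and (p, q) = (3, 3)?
No, fails at both test points

At (6, 6): LHS = 1/36 ≠ RHS = -35/36
At (3, 3): LHS = 1/9 ≠ RHS = -8/9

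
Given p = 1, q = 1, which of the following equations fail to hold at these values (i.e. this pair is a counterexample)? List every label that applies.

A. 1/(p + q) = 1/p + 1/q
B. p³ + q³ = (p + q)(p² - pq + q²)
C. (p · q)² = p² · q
A

Evaluating each claim at the given values:
A. LHS = 1/2, RHS = 2 → fails here (LHS ≠ RHS)
B. LHS = 2, RHS = 2 → holds here (LHS = RHS)
C. LHS = 1, RHS = 1 → holds here (LHS = RHS)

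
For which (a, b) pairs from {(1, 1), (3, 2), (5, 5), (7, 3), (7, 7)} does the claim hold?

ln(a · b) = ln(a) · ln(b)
Testing each pair:
(1, 1): LHS = 0, RHS = 0 → holds
(3, 2): LHS = ln(6) ≈ 1.792, RHS = ln(2)·ln(3) ≈ 0.7615 → fails
(5, 5): LHS = ln(25) ≈ 3.219, RHS = ln(5)² ≈ 2.59 → fails
(7, 3): LHS = ln(21) ≈ 3.045, RHS = ln(3)·ln(7) ≈ 2.138 → fails
(7, 7): LHS = ln(49) ≈ 3.892, RHS = ln(7)² ≈ 3.787 → fails

1 of 5 pairs satisfies the claim.

Answer: (1, 1)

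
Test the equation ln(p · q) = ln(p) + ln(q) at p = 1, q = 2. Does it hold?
Substituting p = 1, q = 2:

LHS = ln(1 · 2) = ln(2) ≈ 0.6931
RHS = ln(1) + ln(2) = ln(2) ≈ 0.6931

LHS = RHS, so the equation holds at this point.

Answer: Holds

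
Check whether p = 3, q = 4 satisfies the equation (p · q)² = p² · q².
Substituting p = 3, q = 4:

LHS = (3 · 4)² = 144
RHS = 3² · 4² = 144

LHS = RHS, so the equation holds at this point.

Answer: Holds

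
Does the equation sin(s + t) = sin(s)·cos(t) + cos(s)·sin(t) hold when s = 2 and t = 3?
Substituting s = 2, t = 3:

LHS = sin(2 + 3) = sin(5) ≈ -0.9589
RHS = sin(2)·cos(3) + cos(2)·sin(3) = sin(2)·cos(3) + sin(3)·cos(2) ≈ -0.9589

LHS = RHS, so the equation holds at this point.

Answer: Holds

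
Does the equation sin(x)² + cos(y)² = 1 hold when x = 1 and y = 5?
Substituting x = 1, y = 5:

LHS = sin(1)² + cos(5)² ≈ 0.7885
RHS = 1

LHS ≠ RHS, so the equation does not hold at this point.

Answer: Fails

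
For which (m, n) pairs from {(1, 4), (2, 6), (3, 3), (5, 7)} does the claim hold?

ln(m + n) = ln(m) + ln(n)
Testing each pair:
(1, 4): LHS = ln(5) ≈ 1.609, RHS = ln(4) ≈ 1.386 → fails
(2, 6): LHS = ln(8) ≈ 2.079, RHS = ln(2) + ln(6) ≈ 2.485 → fails
(3, 3): LHS = ln(6) ≈ 1.792, RHS = 2·ln(3) ≈ 2.197 → fails
(5, 7): LHS = ln(12) ≈ 2.485, RHS = ln(5) + ln(7) ≈ 3.555 → fails

No pair satisfies the claim.

Answer: None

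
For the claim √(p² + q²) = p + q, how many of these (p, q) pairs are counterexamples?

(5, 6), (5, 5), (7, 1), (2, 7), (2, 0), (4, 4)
Testing each pair:
(5, 6): LHS = √(61) ≈ 7.81, RHS = 11 → counterexample
(5, 5): LHS = 5·√(2) ≈ 7.071, RHS = 10 → counterexample
(7, 1): LHS = 5·√(2) ≈ 7.071, RHS = 8 → counterexample
(2, 7): LHS = √(53) ≈ 7.28, RHS = 9 → counterexample
(2, 0): LHS = 2, RHS = 2 → satisfies claim
(4, 4): LHS = 4·√(2) ≈ 5.657, RHS = 8 → counterexample

That makes 5 counterexamples.

Answer: 5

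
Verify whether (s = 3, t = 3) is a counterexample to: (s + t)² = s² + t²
Yes

Substituting s = 3, t = 3:
LHS = (3 + 3)² = 36
RHS = 3² + 3² = 18

Since LHS ≠ RHS, this pair disproves the claim.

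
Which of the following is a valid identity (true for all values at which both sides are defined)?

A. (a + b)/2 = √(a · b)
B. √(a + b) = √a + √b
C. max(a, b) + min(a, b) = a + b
C

A: fails at (3, 4) — LHS = 7/2, RHS = 2·√(3) ≈ 3.464.
B: fails at (3, 3) — LHS = √(6) ≈ 2.449, RHS = 2·√(3) ≈ 3.464.
C: holds — e.g. at (3, 3), both sides equal 6.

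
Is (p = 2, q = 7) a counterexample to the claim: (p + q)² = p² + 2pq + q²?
Substituting p = 2, q = 7:
LHS = (2 + 7)² = 81
RHS = 2² + 2·2·7 + 7² = 81

The sides agree, so this pair does not disprove the claim.

Answer: No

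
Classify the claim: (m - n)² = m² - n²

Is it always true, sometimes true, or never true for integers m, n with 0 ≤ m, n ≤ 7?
Sometimes true

It holds at (m, n) = (2, 2) (both sides equal 0), but fails at (m, n) = (7, 1) (LHS = 36, RHS = 48).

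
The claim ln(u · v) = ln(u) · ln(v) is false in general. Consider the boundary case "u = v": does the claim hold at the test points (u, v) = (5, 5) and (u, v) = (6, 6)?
No, fails at both test points

At (5, 5): LHS = ln(25) ≈ 3.219 ≠ RHS = ln(5)² ≈ 2.59
At (6, 6): LHS = ln(36) ≈ 3.584 ≠ RHS = ln(6)² ≈ 3.21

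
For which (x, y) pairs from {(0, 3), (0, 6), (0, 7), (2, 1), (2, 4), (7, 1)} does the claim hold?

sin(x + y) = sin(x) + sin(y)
Testing each pair:
(0, 3): LHS = sin(3) ≈ 0.1411, RHS = sin(3) ≈ 0.1411 → holds
(0, 6): LHS = sin(6) ≈ -0.2794, RHS = sin(6) ≈ -0.2794 → holds
(0, 7): LHS = sin(7) ≈ 0.657, RHS = sin(7) ≈ 0.657 → holds
(2, 1): LHS = sin(3) ≈ 0.1411, RHS = sin(1) + sin(2) ≈ 1.751 → fails
(2, 4): LHS = sin(6) ≈ -0.2794, RHS = sin(4) + sin(2) ≈ 0.1525 → fails
(7, 1): LHS = sin(8) ≈ 0.9894, RHS = sin(7) + sin(1) ≈ 1.498 → fails

3 of 6 pairs satisfy the claim.

Answer: (0, 3), (0, 6), (0, 7)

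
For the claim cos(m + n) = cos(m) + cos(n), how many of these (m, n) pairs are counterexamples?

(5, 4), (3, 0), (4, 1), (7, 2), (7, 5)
5

Testing each pair:
(5, 4): LHS = cos(9) ≈ -0.9111, RHS = cos(4) + cos(5) ≈ -0.37 → counterexample
(3, 0): LHS = cos(3) ≈ -0.99, RHS = cos(3) + 1 ≈ 0.01001 → counterexample
(4, 1): LHS = cos(5) ≈ 0.2837, RHS = cos(4) + cos(1) ≈ -0.1133 → counterexample
(7, 2): LHS = cos(9) ≈ -0.9111, RHS = cos(2) + cos(7) ≈ 0.3378 → counterexample
(7, 5): LHS = cos(12) ≈ 0.8439, RHS = cos(5) + cos(7) ≈ 1.038 → counterexample

That makes 5 counterexamples.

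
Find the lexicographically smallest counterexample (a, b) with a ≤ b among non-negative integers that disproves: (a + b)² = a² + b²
(a, b) = (1, 1)

Substituting (1, 1) into the claim:
LHS = (1 + 1)² = 4
RHS = 1² + 1² = 2

Since LHS ≠ RHS, this pair disproves the claim, and no lexicographically smaller pair (a ≤ b, non-negative integers) does.

For instance (2, 6) is also a counterexample (LHS = 64, RHS = 40), but it's lexicographically larger.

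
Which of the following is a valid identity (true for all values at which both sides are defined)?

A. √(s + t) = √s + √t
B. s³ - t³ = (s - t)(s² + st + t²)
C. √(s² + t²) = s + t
A: fails at (4, 4) — LHS = 2·√(2) ≈ 2.828, RHS = 4.
B: holds — e.g. at (0, 1), both sides equal -1.
C: fails at (4, 6) — LHS = 2·√(13) ≈ 7.211, RHS = 10.

Answer: B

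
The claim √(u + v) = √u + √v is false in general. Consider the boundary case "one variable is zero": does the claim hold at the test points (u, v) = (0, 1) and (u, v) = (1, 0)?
At (0, 1): LHS = 1, RHS = 1 → equal
At (1, 0): LHS = 1, RHS = 1 → equal

So the claim does hold at both of these boundary points, even though it is not an identity.

Answer: Yes, holds at both test points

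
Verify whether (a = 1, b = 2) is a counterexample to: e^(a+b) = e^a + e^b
Yes

Substituting a = 1, b = 2:
LHS = e^(1+2) = e^3 ≈ 20.09
RHS = e^1 + e^2 = e + e^2 ≈ 10.11

Since LHS ≠ RHS, this pair disproves the claim.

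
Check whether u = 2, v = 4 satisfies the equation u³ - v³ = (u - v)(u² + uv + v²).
Holds

Substituting u = 2, v = 4:

LHS = 2³ - 4³ = -56
RHS = (2 - 4)(2² + 2·4 + 4²) = -56

LHS = RHS, so the equation holds at this point.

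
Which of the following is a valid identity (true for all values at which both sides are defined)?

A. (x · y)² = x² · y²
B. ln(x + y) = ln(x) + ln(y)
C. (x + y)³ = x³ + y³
A

A: holds — e.g. at (6, 7), both sides equal 1764.
B: fails at (1, 5) — LHS = ln(6) ≈ 1.792, RHS = ln(5) ≈ 1.609.
C: fails at (1, 4) — LHS = 125, RHS = 65.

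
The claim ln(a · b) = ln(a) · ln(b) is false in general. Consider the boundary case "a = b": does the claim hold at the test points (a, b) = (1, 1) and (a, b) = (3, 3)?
Only at (1, 1)

At (1, 1): LHS = 0, RHS = 0 → equal
At (3, 3): LHS = ln(9) ≈ 2.197 ≠ RHS = ln(3)² ≈ 1.207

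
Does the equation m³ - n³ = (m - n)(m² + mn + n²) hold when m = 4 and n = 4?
Substituting m = 4, n = 4:

LHS = 4³ - 4³ = 0
RHS = (4 - 4)(4² + 4·4 + 4²) = 0

LHS = RHS, so the equation holds at this point.

Answer: Holds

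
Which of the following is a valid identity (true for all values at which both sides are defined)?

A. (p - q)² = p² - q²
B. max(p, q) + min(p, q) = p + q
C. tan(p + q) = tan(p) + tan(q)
A: fails at (1, 3) — LHS = 4, RHS = -8.
B: holds — e.g. at (6, 7), both sides equal 13.
C: fails at (1, 1) — LHS = tan(2) ≈ -2.185, RHS = 2·tan(1) ≈ 3.115.

Answer: B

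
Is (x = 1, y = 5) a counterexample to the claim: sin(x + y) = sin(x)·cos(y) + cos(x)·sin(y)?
Substituting x = 1, y = 5:
LHS = sin(1 + 5) = sin(6) ≈ -0.2794
RHS = sin(1)·cos(5) + cos(1)·sin(5) = sin(5)·cos(1) + sin(1)·cos(5) ≈ -0.2794

The sides agree, so this pair does not disprove the claim.

Answer: No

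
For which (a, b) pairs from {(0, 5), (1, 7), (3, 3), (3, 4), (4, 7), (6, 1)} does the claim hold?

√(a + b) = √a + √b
(0, 5)

Testing each pair:
(0, 5): LHS = √(5) ≈ 2.236, RHS = √(5) ≈ 2.236 → holds
(1, 7): LHS = 2·√(2) ≈ 2.828, RHS = 1 + √(7) ≈ 3.646 → fails
(3, 3): LHS = √(6) ≈ 2.449, RHS = 2·√(3) ≈ 3.464 → fails
(3, 4): LHS = √(7) ≈ 2.646, RHS = √(3) + 2 ≈ 3.732 → fails
(4, 7): LHS = √(11) ≈ 3.317, RHS = 2 + √(7) ≈ 4.646 → fails
(6, 1): LHS = √(7) ≈ 2.646, RHS = 1 + √(6) ≈ 3.449 → fails

1 of 6 pairs satisfies the claim.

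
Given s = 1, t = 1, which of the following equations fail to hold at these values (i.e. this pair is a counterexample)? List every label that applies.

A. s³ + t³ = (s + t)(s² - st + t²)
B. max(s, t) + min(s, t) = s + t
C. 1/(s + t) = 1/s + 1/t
C

Evaluating each claim at the given values:
A. LHS = 2, RHS = 2 → holds here (LHS = RHS)
B. LHS = 2, RHS = 2 → holds here (LHS = RHS)
C. LHS = 1/2, RHS = 2 → fails here (LHS ≠ RHS)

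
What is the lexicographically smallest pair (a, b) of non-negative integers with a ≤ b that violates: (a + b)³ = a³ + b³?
Substituting (1, 1) into the claim:
LHS = (1 + 1)³ = 8
RHS = 1³ + 1³ = 2

Since LHS ≠ RHS, this pair disproves the claim, and no lexicographically smaller pair (a ≤ b, non-negative integers) does.

For instance (6, 7) is also a counterexample (LHS = 2197, RHS = 559), but it's lexicographically larger.

Answer: (a, b) = (1, 1)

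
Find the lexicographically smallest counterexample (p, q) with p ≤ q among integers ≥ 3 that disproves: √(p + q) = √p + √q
Substituting (3, 3) into the claim:
LHS = √(3 + 3) = √(6) ≈ 2.449
RHS = √3 + √3 = 2·√(3) ≈ 3.464

Since LHS ≠ RHS, this pair disproves the claim, and no lexicographically smaller pair (p ≤ q, integers ≥ 3) does.

For instance (6, 9) is also a counterexample (LHS = √(15) ≈ 3.873, RHS = √(6) + 3 ≈ 5.449), but it's lexicographically larger.

Answer: (p, q) = (3, 3)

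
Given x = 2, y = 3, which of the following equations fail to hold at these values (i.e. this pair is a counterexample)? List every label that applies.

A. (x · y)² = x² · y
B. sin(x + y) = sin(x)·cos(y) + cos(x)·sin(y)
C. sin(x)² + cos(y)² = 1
A, C

Evaluating each claim at the given values:
A. LHS = 36, RHS = 12 → fails here (LHS ≠ RHS)
B. LHS = sin(5) ≈ -0.9589, RHS = sin(2)·cos(3) + sin(3)·cos(2) ≈ -0.9589 → holds here (LHS = RHS)
C. LHS = sin(2)² + cos(3)² ≈ 1.807, RHS = 1 → fails here (LHS ≠ RHS)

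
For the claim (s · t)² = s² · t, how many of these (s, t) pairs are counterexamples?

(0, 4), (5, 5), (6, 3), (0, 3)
Testing each pair:
(0, 4): LHS = 0, RHS = 0 → satisfies claim
(5, 5): LHS = 625, RHS = 125 → counterexample
(6, 3): LHS = 324, RHS = 108 → counterexample
(0, 3): LHS = 0, RHS = 0 → satisfies claim

That makes 2 counterexamples.

Answer: 2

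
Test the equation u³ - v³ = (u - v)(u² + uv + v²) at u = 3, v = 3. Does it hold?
Substituting u = 3, v = 3:

LHS = 3³ - 3³ = 0
RHS = (3 - 3)(3² + 3·3 + 3²) = 0

LHS = RHS, so the equation holds at this point.

Answer: Holds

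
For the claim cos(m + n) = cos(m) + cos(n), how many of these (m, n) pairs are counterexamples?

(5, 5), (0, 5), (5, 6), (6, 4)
4

Testing each pair:
(5, 5): LHS = cos(10) ≈ -0.8391, RHS = 2·cos(5) ≈ 0.5673 → counterexample
(0, 5): LHS = cos(5) ≈ 0.2837, RHS = cos(5) + 1 ≈ 1.284 → counterexample
(5, 6): LHS = cos(11) ≈ 0.004426, RHS = cos(5) + cos(6) ≈ 1.244 → counterexample
(6, 4): LHS = cos(10) ≈ -0.8391, RHS = cos(4) + cos(6) ≈ 0.3065 → counterexample

That makes 4 counterexamples.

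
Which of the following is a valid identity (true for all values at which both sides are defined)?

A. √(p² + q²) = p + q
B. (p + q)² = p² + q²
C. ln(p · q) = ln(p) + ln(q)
C

A: fails at (4, 6) — LHS = 2·√(13) ≈ 7.211, RHS = 10.
B: fails at (1, 4) — LHS = 25, RHS = 17.
C: holds — e.g. at (4, 4), both sides equal ln(16) ≈ 2.773.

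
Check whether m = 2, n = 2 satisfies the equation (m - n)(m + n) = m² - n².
Holds

Substituting m = 2, n = 2:

LHS = (2 - 2)(2 + 2) = 0
RHS = 2² - 2² = 0

LHS = RHS, so the equation holds at this point.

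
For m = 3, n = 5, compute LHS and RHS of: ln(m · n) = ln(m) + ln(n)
LHS = ln(3 · 5) = ln(15) ≈ 2.708
RHS = ln(3) + ln(5) ≈ 2.708

LHS = RHS: the two sides agree.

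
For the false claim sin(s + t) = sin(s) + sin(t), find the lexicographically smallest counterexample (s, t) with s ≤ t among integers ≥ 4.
(s, t) = (4, 4)

Substituting (4, 4) into the claim:
LHS = sin(4 + 4) = sin(8) ≈ 0.9894
RHS = sin(4) + sin(4) = 2·sin(4) ≈ -1.514

Since LHS ≠ RHS, this pair disproves the claim, and no lexicographically smaller pair (s ≤ t, integers ≥ 4) does.

For instance (4, 9) is also a counterexample (LHS = sin(13) ≈ 0.4202, RHS = sin(4) + sin(9) ≈ -0.3447), but it's lexicographically larger.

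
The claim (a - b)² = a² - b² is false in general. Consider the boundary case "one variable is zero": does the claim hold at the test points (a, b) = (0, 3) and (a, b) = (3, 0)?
Only at (3, 0)

At (0, 3): LHS = 9 ≠ RHS = -9
At (3, 0): LHS = 9, RHS = 9 → equal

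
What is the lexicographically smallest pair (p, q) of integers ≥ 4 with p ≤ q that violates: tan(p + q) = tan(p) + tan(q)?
(p, q) = (4, 4)

Substituting (4, 4) into the claim:
LHS = tan(4 + 4) = tan(8) ≈ -6.8
RHS = tan(4) + tan(4) = 2·tan(4) ≈ 2.316

Since LHS ≠ RHS, this pair disproves the claim, and no lexicographically smaller pair (p ≤ q, integers ≥ 4) does.

For instance (4, 8) is also a counterexample (LHS = tan(12) ≈ -0.6359, RHS = tan(8) + tan(4) ≈ -5.642), but it's lexicographically larger.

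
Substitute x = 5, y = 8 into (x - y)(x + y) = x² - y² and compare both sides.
LHS = (5 - 8)(5 + 8) = -39
RHS = 5² - 8² = -39

LHS = RHS: the two sides agree.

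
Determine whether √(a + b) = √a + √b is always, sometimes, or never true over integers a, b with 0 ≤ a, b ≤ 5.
Sometimes true

It holds at (a, b) = (0, 1) (both sides equal 1), but fails at (a, b) = (3, 5) (LHS = 2·√(2) ≈ 2.828, RHS = √(3) + √(5) ≈ 3.968).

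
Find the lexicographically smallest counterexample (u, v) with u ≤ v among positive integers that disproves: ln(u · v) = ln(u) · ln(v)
(u, v) = (1, 2)

Substituting (1, 2) into the claim:
LHS = ln(1 · 2) = ln(2) ≈ 0.6931
RHS = ln(1) · ln(2) = 0

Since LHS ≠ RHS, this pair disproves the claim, and no lexicographically smaller pair (u ≤ v, positive integers) does.

For instance (1, 3) is also a counterexample (LHS = ln(3) ≈ 1.099, RHS = 0), but it's lexicographically larger.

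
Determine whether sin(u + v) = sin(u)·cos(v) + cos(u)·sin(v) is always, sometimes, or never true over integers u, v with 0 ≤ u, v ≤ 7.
Always true

The identity holds for every pair in the range. For instance at (u, v) = (3, 7): both sides equal sin(10) ≈ -0.544.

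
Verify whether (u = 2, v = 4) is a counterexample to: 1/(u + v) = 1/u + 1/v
Substituting u = 2, v = 4:
LHS = 1/(2 + 4) = 1/6
RHS = 1/2 + 1/4 = 3/4

Since LHS ≠ RHS, this pair disproves the claim.

Answer: Yes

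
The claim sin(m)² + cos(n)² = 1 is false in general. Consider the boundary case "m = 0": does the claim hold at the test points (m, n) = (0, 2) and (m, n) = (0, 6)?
No, fails at both test points

At (0, 2): LHS = cos(2)² ≈ 0.1732 ≠ RHS = 1
At (0, 6): LHS = cos(6)² ≈ 0.9219 ≠ RHS = 1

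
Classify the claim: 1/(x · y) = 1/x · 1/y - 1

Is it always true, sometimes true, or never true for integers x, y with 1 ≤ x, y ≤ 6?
Never true

The claim fails for every pair in the range. For instance at (x, y) = (2, 4): LHS = 1/8, RHS = -7/8.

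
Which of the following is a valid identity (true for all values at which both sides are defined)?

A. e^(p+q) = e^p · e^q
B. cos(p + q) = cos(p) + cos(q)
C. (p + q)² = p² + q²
A

A: holds — e.g. at (2, 5), both sides equal e^7 ≈ 1097.
B: fails at (5, 5) — LHS = cos(10) ≈ -0.8391, RHS = 2·cos(5) ≈ 0.5673.
C: fails at (1, 2) — LHS = 9, RHS = 5.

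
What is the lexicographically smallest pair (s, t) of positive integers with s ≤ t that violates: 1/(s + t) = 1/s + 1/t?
Substituting (1, 1) into the claim:
LHS = 1/(1 + 1) = 1/2
RHS = 1/1 + 1/1 = 2

Since LHS ≠ RHS, this pair disproves the claim, and no lexicographically smaller pair (s ≤ t, positive integers) does.

For instance (1, 5) is also a counterexample (LHS = 1/6, RHS = 6/5), but it's lexicographically larger.

Answer: (s, t) = (1, 1)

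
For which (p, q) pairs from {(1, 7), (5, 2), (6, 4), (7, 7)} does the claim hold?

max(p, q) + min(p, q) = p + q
Testing each pair:
(1, 7): LHS = 8, RHS = 8 → holds
(5, 2): LHS = 7, RHS = 7 → holds
(6, 4): LHS = 10, RHS = 10 → holds
(7, 7): LHS = 14, RHS = 14 → holds

Every pair satisfies the claim.

Answer: All pairs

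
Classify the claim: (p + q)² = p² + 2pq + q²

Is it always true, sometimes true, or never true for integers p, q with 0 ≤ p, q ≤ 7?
Always true

The identity holds for every pair in the range. For instance at (p, q) = (1, 3): both sides equal 16.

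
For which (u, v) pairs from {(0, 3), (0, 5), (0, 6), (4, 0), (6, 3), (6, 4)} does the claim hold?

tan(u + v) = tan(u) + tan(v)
(0, 3), (0, 5), (0, 6), (4, 0)

Testing each pair:
(0, 3): LHS = tan(3) ≈ -0.1425, RHS = tan(3) ≈ -0.1425 → holds
(0, 5): LHS = tan(5) ≈ -3.381, RHS = tan(5) ≈ -3.381 → holds
(0, 6): LHS = tan(6) ≈ -0.291, RHS = tan(6) ≈ -0.291 → holds
(4, 0): LHS = tan(4) ≈ 1.158, RHS = tan(4) ≈ 1.158 → holds
(6, 3): LHS = tan(9) ≈ -0.4523, RHS = tan(6) + tan(3) ≈ -0.4336 → fails
(6, 4): LHS = tan(10) ≈ 0.6484, RHS = tan(6) + tan(4) ≈ 0.8668 → fails

4 of 6 pairs satisfy the claim.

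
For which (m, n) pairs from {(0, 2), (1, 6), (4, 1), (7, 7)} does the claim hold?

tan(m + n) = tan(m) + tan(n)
Testing each pair:
(0, 2): LHS = tan(2) ≈ -2.185, RHS = tan(2) ≈ -2.185 → holds
(1, 6): LHS = tan(7) ≈ 0.8714, RHS = tan(6) + tan(1) ≈ 1.266 → fails
(4, 1): LHS = tan(5) ≈ -3.381, RHS = tan(4) + tan(1) ≈ 2.715 → fails
(7, 7): LHS = tan(14) ≈ 7.245, RHS = 2·tan(7) ≈ 1.743 → fails

1 of 4 pairs satisfies the claim.

Answer: (0, 2)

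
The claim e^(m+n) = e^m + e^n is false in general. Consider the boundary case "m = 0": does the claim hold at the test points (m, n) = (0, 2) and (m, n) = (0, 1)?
At (0, 2): LHS = e^2 ≈ 7.389 ≠ RHS = 1 + e^2 ≈ 8.389
At (0, 1): LHS = e ≈ 2.718 ≠ RHS = 1 + e ≈ 3.718

Answer: No, fails at both test points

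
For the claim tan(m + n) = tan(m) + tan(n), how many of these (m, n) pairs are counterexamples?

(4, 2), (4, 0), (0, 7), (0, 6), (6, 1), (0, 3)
Testing each pair:
(4, 2): LHS = tan(6) ≈ -0.291, RHS = tan(2) + tan(4) ≈ -1.027 → counterexample
(4, 0): LHS = tan(4) ≈ 1.158, RHS = tan(4) ≈ 1.158 → satisfies claim
(0, 7): LHS = tan(7) ≈ 0.8714, RHS = tan(7) ≈ 0.8714 → satisfies claim
(0, 6): LHS = tan(6) ≈ -0.291, RHS = tan(6) ≈ -0.291 → satisfies claim
(6, 1): LHS = tan(7) ≈ 0.8714, RHS = tan(6) + tan(1) ≈ 1.266 → counterexample
(0, 3): LHS = tan(3) ≈ -0.1425, RHS = tan(3) ≈ -0.1425 → satisfies claim

That makes 2 counterexamples.

Answer: 2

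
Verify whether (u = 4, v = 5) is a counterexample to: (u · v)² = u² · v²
No

Substituting u = 4, v = 5:
LHS = (4 · 5)² = 400
RHS = 4² · 5² = 400

The sides agree, so this pair does not disprove the claim.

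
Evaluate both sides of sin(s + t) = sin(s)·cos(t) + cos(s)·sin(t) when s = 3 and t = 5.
LHS = sin(3 + 5) = sin(8) ≈ 0.9894
RHS = sin(3)·cos(5) + cos(3)·sin(5) = sin(3)·cos(5) + sin(5)·cos(3) ≈ 0.9894

LHS = RHS: the two sides agree.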